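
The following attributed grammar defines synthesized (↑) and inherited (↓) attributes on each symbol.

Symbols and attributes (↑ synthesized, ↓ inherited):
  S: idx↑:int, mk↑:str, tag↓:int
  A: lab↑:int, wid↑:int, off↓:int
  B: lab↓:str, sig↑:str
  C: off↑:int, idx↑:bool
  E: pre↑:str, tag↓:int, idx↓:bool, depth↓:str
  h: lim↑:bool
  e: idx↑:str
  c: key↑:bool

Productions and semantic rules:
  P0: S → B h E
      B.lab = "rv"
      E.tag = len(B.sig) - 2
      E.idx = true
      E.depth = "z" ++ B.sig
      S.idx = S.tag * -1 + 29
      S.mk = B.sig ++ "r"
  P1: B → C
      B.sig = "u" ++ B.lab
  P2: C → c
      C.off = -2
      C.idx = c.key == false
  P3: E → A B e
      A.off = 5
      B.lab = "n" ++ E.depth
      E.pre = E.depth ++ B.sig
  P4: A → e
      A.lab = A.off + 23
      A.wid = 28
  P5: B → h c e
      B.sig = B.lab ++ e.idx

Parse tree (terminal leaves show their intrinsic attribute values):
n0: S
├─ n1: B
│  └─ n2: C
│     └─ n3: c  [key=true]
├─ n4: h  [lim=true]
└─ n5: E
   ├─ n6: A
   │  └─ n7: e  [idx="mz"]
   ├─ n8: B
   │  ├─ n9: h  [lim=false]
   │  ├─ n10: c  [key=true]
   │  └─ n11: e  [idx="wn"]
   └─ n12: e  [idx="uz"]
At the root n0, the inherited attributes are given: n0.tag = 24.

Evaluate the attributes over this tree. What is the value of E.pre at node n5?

"zurvnzurvwn"

1. n0.tag = 24  [given at root]
2. n1.lab = "rv"  ["rv"]
3. n3.key = true  [terminal]
4. n2.off = -2  [-2]
5. n2.idx = false  [c.key == false]
6. n1.sig = "urv"  ["u" ++ B.lab]
7. n4.lim = true  [terminal]
8. n5.tag = 1  [len(B.sig) - 2]
9. n5.idx = true  [true]
10. n5.depth = "zurv"  ["z" ++ B.sig]
11. n6.off = 5  [5]
12. n7.idx = "mz"  [terminal]
13. n6.lab = 28  [A.off + 23]
14. n6.wid = 28  [28]
15. n8.lab = "nzurv"  ["n" ++ E.depth]
16. n9.lim = false  [terminal]
17. n10.key = true  [terminal]
18. n11.idx = "wn"  [terminal]
19. n8.sig = "nzurvwn"  [B.lab ++ e.idx]
20. n12.idx = "uz"  [terminal]
21. n5.pre = "zurvnzurvwn"  [E.depth ++ B.sig]
22. n0.idx = 5  [S.tag * -1 + 29]
23. n0.mk = "urvr"  [B.sig ++ "r"]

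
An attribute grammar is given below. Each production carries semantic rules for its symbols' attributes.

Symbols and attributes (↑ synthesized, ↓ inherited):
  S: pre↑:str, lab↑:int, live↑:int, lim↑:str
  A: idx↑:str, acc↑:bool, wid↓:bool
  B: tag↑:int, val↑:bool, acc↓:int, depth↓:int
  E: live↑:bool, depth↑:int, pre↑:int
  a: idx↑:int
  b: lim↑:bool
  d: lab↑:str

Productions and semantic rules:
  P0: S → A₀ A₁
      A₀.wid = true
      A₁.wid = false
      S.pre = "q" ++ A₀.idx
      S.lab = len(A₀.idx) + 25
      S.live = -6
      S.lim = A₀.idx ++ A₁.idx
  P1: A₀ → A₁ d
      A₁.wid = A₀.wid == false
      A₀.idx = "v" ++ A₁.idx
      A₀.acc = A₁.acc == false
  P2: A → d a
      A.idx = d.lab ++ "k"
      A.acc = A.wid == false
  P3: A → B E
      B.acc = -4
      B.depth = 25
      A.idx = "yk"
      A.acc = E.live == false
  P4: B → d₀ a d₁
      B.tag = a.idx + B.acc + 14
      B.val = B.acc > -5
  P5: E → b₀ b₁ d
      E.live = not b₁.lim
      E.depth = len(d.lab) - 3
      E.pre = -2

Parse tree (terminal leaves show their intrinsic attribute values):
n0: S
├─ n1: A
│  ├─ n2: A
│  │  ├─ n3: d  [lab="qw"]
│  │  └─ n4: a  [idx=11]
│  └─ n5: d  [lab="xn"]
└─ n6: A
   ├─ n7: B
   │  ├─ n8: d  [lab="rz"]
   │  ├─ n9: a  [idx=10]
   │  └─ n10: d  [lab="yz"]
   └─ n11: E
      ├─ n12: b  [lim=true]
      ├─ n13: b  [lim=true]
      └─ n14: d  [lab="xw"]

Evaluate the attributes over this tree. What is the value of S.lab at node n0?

29

1. n1.wid = true  [true]
2. n2.wid = false  [A₀.wid == false]
3. n3.lab = "qw"  [terminal]
4. n4.idx = 11  [terminal]
5. n2.idx = "qwk"  [d.lab ++ "k"]
6. n2.acc = true  [A.wid == false]
7. n5.lab = "xn"  [terminal]
8. n1.idx = "vqwk"  ["v" ++ A₁.idx]
9. n1.acc = false  [A₁.acc == false]
10. n6.wid = false  [false]
11. n7.acc = -4  [-4]
12. n7.depth = 25  [25]
13. n8.lab = "rz"  [terminal]
14. n9.idx = 10  [terminal]
15. n10.lab = "yz"  [terminal]
16. n7.tag = 20  [a.idx + B.acc + 14]
17. n7.val = true  [B.acc > -5]
18. n12.lim = true  [terminal]
19. n13.lim = true  [terminal]
20. n14.lab = "xw"  [terminal]
21. n11.live = false  [not b₁.lim]
22. n11.depth = -1  [len(d.lab) - 3]
23. n11.pre = -2  [-2]
24. n6.idx = "yk"  ["yk"]
25. n6.acc = true  [E.live == false]
26. n0.pre = "qvqwk"  ["q" ++ A₀.idx]
27. n0.lab = 29  [len(A₀.idx) + 25]
28. n0.live = -6  [-6]
29. n0.lim = "vqwkyk"  [A₀.idx ++ A₁.idx]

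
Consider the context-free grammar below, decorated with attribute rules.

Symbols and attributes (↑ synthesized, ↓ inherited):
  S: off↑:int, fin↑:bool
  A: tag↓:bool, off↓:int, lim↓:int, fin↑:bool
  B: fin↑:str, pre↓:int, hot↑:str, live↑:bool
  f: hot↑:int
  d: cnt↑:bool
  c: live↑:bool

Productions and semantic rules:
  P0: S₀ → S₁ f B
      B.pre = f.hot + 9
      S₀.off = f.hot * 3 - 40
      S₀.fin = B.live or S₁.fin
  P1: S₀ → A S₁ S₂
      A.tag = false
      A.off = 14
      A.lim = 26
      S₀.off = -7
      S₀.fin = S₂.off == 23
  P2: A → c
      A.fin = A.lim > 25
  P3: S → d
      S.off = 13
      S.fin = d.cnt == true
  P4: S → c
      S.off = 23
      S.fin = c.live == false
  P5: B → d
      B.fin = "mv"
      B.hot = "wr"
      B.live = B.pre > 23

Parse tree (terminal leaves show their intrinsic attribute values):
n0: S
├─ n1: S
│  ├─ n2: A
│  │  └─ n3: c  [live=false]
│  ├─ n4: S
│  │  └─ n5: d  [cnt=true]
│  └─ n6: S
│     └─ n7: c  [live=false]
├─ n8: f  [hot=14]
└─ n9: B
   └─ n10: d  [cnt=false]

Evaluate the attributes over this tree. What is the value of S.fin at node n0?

true

1. n2.tag = false  [false]
2. n2.off = 14  [14]
3. n2.lim = 26  [26]
4. n3.live = false  [terminal]
5. n2.fin = true  [A.lim > 25]
6. n5.cnt = true  [terminal]
7. n4.off = 13  [13]
8. n4.fin = true  [d.cnt == true]
9. n7.live = false  [terminal]
10. n6.off = 23  [23]
11. n6.fin = true  [c.live == false]
12. n1.off = -7  [-7]
13. n1.fin = true  [S₂.off == 23]
14. n8.hot = 14  [terminal]
15. n9.pre = 23  [f.hot + 9]
16. n10.cnt = false  [terminal]
17. n9.fin = "mv"  ["mv"]
18. n9.hot = "wr"  ["wr"]
19. n9.live = false  [B.pre > 23]
20. n0.off = 2  [f.hot * 3 - 40]
21. n0.fin = true  [B.live or S₁.fin]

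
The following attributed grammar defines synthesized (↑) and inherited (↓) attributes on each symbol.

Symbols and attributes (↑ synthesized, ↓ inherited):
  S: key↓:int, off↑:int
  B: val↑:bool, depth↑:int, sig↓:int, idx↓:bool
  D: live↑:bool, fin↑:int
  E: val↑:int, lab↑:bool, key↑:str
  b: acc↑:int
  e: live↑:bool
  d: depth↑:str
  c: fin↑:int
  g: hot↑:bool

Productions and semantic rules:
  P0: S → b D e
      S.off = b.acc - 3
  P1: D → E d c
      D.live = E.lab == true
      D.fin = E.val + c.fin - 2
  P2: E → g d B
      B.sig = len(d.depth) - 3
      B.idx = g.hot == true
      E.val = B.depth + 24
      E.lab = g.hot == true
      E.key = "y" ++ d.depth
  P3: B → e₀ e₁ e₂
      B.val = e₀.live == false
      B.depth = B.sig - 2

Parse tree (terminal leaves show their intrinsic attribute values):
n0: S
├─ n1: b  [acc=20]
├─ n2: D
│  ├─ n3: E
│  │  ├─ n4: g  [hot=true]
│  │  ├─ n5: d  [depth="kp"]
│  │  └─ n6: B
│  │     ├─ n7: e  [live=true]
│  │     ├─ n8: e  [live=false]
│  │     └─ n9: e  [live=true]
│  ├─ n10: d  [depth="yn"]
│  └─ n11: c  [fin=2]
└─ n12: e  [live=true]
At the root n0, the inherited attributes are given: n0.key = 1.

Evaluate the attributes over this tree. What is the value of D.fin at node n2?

21

1. n0.key = 1  [given at root]
2. n1.acc = 20  [terminal]
3. n4.hot = true  [terminal]
4. n5.depth = "kp"  [terminal]
5. n6.sig = -1  [len(d.depth) - 3]
6. n6.idx = true  [g.hot == true]
7. n7.live = true  [terminal]
8. n8.live = false  [terminal]
9. n9.live = true  [terminal]
10. n6.val = false  [e₀.live == false]
11. n6.depth = -3  [B.sig - 2]
12. n3.val = 21  [B.depth + 24]
13. n3.lab = true  [g.hot == true]
14. n3.key = "ykp"  ["y" ++ d.depth]
15. n10.depth = "yn"  [terminal]
16. n11.fin = 2  [terminal]
17. n2.live = true  [E.lab == true]
18. n2.fin = 21  [E.val + c.fin - 2]
19. n12.live = true  [terminal]
20. n0.off = 17  [b.acc - 3]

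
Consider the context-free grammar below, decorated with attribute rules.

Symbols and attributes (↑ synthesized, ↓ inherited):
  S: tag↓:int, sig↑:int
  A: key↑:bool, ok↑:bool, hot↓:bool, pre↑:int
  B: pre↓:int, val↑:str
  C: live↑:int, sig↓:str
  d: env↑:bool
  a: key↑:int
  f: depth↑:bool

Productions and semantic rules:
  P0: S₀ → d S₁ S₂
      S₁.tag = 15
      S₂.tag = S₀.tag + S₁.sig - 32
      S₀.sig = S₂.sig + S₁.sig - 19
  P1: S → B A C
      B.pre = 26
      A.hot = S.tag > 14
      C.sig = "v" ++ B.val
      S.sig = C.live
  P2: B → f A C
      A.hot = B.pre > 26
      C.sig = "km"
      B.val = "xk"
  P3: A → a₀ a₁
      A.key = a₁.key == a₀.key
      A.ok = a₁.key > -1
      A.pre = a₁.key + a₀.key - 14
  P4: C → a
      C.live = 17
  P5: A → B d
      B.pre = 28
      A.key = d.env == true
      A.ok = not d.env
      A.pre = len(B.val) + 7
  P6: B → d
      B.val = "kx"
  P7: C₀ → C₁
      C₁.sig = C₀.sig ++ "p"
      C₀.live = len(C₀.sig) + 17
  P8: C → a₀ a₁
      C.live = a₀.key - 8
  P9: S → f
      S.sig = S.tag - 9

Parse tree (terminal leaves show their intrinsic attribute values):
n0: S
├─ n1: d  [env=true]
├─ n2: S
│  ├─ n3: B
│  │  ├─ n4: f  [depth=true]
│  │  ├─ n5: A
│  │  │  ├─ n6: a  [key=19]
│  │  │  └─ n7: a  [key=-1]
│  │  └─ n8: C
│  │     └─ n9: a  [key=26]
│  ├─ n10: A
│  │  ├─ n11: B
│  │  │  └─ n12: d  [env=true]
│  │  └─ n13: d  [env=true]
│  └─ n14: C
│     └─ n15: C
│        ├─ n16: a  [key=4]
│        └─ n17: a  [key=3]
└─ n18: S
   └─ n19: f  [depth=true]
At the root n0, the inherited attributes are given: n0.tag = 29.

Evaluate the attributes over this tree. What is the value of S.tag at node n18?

1. n0.tag = 29  [given at root]
2. n1.env = true  [terminal]
3. n2.tag = 15  [15]
4. n3.pre = 26  [26]
5. n4.depth = true  [terminal]
6. n5.hot = false  [B.pre > 26]
7. n6.key = 19  [terminal]
8. n7.key = -1  [terminal]
9. n5.key = false  [a₁.key == a₀.key]
10. n5.ok = false  [a₁.key > -1]
11. n5.pre = 4  [a₁.key + a₀.key - 14]
12. n8.sig = "km"  ["km"]
13. n9.key = 26  [terminal]
14. n8.live = 17  [17]
15. n3.val = "xk"  ["xk"]
16. n10.hot = true  [S.tag > 14]
17. n11.pre = 28  [28]
18. n12.env = true  [terminal]
19. n11.val = "kx"  ["kx"]
20. n13.env = true  [terminal]
21. n10.key = true  [d.env == true]
22. n10.ok = false  [not d.env]
23. n10.pre = 9  [len(B.val) + 7]
24. n14.sig = "vxk"  ["v" ++ B.val]
25. n15.sig = "vxkp"  [C₀.sig ++ "p"]
26. n16.key = 4  [terminal]
27. n17.key = 3  [terminal]
28. n15.live = -4  [a₀.key - 8]
29. n14.live = 20  [len(C₀.sig) + 17]
30. n2.sig = 20  [C.live]
31. n18.tag = 17  [S₀.tag + S₁.sig - 32]
32. n19.depth = true  [terminal]
33. n18.sig = 8  [S.tag - 9]
34. n0.sig = 9  [S₂.sig + S₁.sig - 19]

17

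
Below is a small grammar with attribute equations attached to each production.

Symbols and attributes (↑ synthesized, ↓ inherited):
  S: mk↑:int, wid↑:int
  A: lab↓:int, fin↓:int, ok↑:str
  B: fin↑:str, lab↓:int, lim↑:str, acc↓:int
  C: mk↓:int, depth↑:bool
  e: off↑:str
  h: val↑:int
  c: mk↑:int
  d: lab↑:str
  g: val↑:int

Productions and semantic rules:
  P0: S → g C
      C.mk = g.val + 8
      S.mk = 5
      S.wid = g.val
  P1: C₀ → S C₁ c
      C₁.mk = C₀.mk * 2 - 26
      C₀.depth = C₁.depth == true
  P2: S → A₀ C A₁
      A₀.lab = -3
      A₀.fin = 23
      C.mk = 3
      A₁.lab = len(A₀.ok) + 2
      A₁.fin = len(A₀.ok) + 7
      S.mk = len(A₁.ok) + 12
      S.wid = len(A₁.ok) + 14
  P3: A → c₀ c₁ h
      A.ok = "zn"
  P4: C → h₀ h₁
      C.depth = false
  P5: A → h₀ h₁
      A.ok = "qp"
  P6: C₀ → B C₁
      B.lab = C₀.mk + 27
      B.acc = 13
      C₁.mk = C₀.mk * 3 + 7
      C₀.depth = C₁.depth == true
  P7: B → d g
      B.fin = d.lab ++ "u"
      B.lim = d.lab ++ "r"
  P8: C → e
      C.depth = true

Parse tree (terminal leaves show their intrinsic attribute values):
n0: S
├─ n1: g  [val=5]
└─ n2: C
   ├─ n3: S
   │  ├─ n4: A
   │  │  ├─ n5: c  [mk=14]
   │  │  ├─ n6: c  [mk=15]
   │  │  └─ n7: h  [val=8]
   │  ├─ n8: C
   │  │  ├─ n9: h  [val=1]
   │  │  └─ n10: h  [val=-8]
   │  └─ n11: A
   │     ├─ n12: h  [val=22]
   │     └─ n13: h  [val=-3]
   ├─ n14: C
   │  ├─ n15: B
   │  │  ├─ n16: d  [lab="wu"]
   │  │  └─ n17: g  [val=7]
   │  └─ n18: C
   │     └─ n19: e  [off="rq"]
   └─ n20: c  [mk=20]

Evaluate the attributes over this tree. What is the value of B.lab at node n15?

1. n1.val = 5  [terminal]
2. n2.mk = 13  [g.val + 8]
3. n4.lab = -3  [-3]
4. n4.fin = 23  [23]
5. n5.mk = 14  [terminal]
6. n6.mk = 15  [terminal]
7. n7.val = 8  [terminal]
8. n4.ok = "zn"  ["zn"]
9. n8.mk = 3  [3]
10. n9.val = 1  [terminal]
11. n10.val = -8  [terminal]
12. n8.depth = false  [false]
13. n11.lab = 4  [len(A₀.ok) + 2]
14. n11.fin = 9  [len(A₀.ok) + 7]
15. n12.val = 22  [terminal]
16. n13.val = -3  [terminal]
17. n11.ok = "qp"  ["qp"]
18. n3.mk = 14  [len(A₁.ok) + 12]
19. n3.wid = 16  [len(A₁.ok) + 14]
20. n14.mk = 0  [C₀.mk * 2 - 26]
21. n15.lab = 27  [C₀.mk + 27]
22. n15.acc = 13  [13]
23. n16.lab = "wu"  [terminal]
24. n17.val = 7  [terminal]
25. n15.fin = "wuu"  [d.lab ++ "u"]
26. n15.lim = "wur"  [d.lab ++ "r"]
27. n18.mk = 7  [C₀.mk * 3 + 7]
28. n19.off = "rq"  [terminal]
29. n18.depth = true  [true]
30. n14.depth = true  [C₁.depth == true]
31. n20.mk = 20  [terminal]
32. n2.depth = true  [C₁.depth == true]
33. n0.mk = 5  [5]
34. n0.wid = 5  [g.val]

27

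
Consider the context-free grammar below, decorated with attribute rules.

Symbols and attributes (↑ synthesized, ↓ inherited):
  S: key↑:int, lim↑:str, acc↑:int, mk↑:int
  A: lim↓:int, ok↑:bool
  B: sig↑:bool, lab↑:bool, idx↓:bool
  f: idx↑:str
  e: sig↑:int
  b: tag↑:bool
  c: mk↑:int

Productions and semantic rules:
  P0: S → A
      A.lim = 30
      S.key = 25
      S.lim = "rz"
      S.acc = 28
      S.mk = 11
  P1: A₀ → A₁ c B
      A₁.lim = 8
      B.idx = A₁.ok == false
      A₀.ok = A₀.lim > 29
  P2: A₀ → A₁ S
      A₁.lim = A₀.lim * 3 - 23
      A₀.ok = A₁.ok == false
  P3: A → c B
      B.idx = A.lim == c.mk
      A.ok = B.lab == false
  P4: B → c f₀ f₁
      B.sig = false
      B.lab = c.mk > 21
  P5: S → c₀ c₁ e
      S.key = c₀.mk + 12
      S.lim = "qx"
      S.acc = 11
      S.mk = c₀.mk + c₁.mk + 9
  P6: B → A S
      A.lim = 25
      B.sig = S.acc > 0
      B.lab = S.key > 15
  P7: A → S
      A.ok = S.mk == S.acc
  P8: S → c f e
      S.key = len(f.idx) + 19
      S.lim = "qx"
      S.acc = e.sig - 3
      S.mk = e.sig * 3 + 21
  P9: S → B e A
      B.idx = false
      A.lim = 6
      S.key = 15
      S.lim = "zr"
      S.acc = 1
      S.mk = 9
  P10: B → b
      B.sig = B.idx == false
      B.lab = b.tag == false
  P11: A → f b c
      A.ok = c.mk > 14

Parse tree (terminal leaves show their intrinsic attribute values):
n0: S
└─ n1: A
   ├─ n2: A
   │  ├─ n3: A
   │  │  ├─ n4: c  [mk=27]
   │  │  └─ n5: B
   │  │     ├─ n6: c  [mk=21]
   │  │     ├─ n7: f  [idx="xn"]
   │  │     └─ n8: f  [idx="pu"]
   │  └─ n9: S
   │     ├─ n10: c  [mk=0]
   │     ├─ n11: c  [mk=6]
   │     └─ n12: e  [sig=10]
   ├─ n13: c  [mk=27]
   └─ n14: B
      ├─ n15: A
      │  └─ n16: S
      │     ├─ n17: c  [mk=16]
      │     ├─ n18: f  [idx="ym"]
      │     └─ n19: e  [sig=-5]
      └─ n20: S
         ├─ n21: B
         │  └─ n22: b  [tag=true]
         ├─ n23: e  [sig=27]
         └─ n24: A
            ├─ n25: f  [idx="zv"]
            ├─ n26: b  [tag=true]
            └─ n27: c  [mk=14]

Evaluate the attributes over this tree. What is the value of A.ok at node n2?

1. n1.lim = 30  [30]
2. n2.lim = 8  [8]
3. n3.lim = 1  [A₀.lim * 3 - 23]
4. n4.mk = 27  [terminal]
5. n5.idx = false  [A.lim == c.mk]
6. n6.mk = 21  [terminal]
7. n7.idx = "xn"  [terminal]
8. n8.idx = "pu"  [terminal]
9. n5.sig = false  [false]
10. n5.lab = false  [c.mk > 21]
11. n3.ok = true  [B.lab == false]
12. n10.mk = 0  [terminal]
13. n11.mk = 6  [terminal]
14. n12.sig = 10  [terminal]
15. n9.key = 12  [c₀.mk + 12]
16. n9.lim = "qx"  ["qx"]
17. n9.acc = 11  [11]
18. n9.mk = 15  [c₀.mk + c₁.mk + 9]
19. n2.ok = false  [A₁.ok == false]
20. n13.mk = 27  [terminal]
21. n14.idx = true  [A₁.ok == false]
22. n15.lim = 25  [25]
23. n17.mk = 16  [terminal]
24. n18.idx = "ym"  [terminal]
25. n19.sig = -5  [terminal]
26. n16.key = 21  [len(f.idx) + 19]
27. n16.lim = "qx"  ["qx"]
28. n16.acc = -8  [e.sig - 3]
29. n16.mk = 6  [e.sig * 3 + 21]
30. n15.ok = false  [S.mk == S.acc]
31. n21.idx = false  [false]
32. n22.tag = true  [terminal]
33. n21.sig = true  [B.idx == false]
34. n21.lab = false  [b.tag == false]
35. n23.sig = 27  [terminal]
36. n24.lim = 6  [6]
37. n25.idx = "zv"  [terminal]
38. n26.tag = true  [terminal]
39. n27.mk = 14  [terminal]
40. n24.ok = false  [c.mk > 14]
41. n20.key = 15  [15]
42. n20.lim = "zr"  ["zr"]
43. n20.acc = 1  [1]
44. n20.mk = 9  [9]
45. n14.sig = true  [S.acc > 0]
46. n14.lab = false  [S.key > 15]
47. n1.ok = true  [A₀.lim > 29]
48. n0.key = 25  [25]
49. n0.lim = "rz"  ["rz"]
50. n0.acc = 28  [28]
51. n0.mk = 11  [11]

false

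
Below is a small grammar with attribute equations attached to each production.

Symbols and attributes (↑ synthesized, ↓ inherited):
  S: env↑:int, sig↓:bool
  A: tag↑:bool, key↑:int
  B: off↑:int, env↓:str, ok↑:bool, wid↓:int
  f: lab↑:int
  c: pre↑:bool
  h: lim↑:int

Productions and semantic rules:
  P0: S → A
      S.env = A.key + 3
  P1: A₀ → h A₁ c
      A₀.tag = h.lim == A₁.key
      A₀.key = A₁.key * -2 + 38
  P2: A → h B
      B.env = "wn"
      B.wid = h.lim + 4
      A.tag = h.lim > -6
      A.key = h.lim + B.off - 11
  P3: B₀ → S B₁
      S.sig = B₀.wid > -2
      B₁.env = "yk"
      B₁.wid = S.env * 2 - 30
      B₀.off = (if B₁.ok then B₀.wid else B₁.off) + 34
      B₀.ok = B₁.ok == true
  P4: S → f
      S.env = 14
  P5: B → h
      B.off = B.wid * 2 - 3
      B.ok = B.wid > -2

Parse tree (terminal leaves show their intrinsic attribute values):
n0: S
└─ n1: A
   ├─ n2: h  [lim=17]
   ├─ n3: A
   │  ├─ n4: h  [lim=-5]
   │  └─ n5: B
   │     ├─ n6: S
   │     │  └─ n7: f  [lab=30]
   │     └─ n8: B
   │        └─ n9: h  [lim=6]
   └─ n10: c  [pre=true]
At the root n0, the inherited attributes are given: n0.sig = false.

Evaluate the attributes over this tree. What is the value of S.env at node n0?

1. n0.sig = false  [given at root]
2. n2.lim = 17  [terminal]
3. n4.lim = -5  [terminal]
4. n5.env = "wn"  ["wn"]
5. n5.wid = -1  [h.lim + 4]
6. n6.sig = true  [B₀.wid > -2]
7. n7.lab = 30  [terminal]
8. n6.env = 14  [14]
9. n8.env = "yk"  ["yk"]
10. n8.wid = -2  [S.env * 2 - 30]
11. n9.lim = 6  [terminal]
12. n8.off = -7  [B.wid * 2 - 3]
13. n8.ok = false  [B.wid > -2]
14. n5.off = 27  [(if B₁.ok then B₀.wid else B₁.off) + 34]
15. n5.ok = false  [B₁.ok == true]
16. n3.tag = true  [h.lim > -6]
17. n3.key = 11  [h.lim + B.off - 11]
18. n10.pre = true  [terminal]
19. n1.tag = false  [h.lim == A₁.key]
20. n1.key = 16  [A₁.key * -2 + 38]
21. n0.env = 19  [A.key + 3]

19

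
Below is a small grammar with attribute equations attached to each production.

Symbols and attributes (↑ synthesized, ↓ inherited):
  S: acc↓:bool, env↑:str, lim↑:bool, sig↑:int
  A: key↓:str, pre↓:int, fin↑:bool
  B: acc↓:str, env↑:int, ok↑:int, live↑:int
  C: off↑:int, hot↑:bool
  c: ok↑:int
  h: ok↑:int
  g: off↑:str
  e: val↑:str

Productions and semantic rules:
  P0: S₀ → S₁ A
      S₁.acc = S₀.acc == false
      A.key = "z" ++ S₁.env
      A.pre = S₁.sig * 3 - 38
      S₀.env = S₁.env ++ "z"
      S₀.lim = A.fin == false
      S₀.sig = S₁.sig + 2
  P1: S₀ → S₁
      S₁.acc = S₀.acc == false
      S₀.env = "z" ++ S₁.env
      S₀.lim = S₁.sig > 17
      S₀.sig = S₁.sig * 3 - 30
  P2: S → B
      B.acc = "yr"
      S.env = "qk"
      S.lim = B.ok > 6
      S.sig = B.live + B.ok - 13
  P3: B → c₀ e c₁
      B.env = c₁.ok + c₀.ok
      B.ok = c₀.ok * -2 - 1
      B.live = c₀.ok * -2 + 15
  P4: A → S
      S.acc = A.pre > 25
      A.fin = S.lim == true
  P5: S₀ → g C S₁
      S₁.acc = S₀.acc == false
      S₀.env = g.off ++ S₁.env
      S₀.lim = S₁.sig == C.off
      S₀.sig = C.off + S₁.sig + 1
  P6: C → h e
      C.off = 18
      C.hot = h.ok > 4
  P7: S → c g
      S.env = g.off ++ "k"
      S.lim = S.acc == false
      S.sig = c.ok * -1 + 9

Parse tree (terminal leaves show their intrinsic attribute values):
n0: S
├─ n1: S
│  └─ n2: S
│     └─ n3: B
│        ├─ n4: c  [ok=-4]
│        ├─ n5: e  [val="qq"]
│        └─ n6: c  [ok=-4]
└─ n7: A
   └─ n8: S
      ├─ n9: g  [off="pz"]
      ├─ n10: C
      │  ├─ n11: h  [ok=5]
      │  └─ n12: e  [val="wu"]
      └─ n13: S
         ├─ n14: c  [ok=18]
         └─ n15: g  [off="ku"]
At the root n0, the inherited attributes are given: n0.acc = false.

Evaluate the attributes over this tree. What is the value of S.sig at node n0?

1. n0.acc = false  [given at root]
2. n1.acc = true  [S₀.acc == false]
3. n2.acc = false  [S₀.acc == false]
4. n3.acc = "yr"  ["yr"]
5. n4.ok = -4  [terminal]
6. n5.val = "qq"  [terminal]
7. n6.ok = -4  [terminal]
8. n3.env = -8  [c₁.ok + c₀.ok]
9. n3.ok = 7  [c₀.ok * -2 - 1]
10. n3.live = 23  [c₀.ok * -2 + 15]
11. n2.env = "qk"  ["qk"]
12. n2.lim = true  [B.ok > 6]
13. n2.sig = 17  [B.live + B.ok - 13]
14. n1.env = "zqk"  ["z" ++ S₁.env]
15. n1.lim = false  [S₁.sig > 17]
16. n1.sig = 21  [S₁.sig * 3 - 30]
17. n7.key = "zzqk"  ["z" ++ S₁.env]
18. n7.pre = 25  [S₁.sig * 3 - 38]
19. n8.acc = false  [A.pre > 25]
20. n9.off = "pz"  [terminal]
21. n11.ok = 5  [terminal]
22. n12.val = "wu"  [terminal]
23. n10.off = 18  [18]
24. n10.hot = true  [h.ok > 4]
25. n13.acc = true  [S₀.acc == false]
26. n14.ok = 18  [terminal]
27. n15.off = "ku"  [terminal]
28. n13.env = "kuk"  [g.off ++ "k"]
29. n13.lim = false  [S.acc == false]
30. n13.sig = -9  [c.ok * -1 + 9]
31. n8.env = "pzkuk"  [g.off ++ S₁.env]
32. n8.lim = false  [S₁.sig == C.off]
33. n8.sig = 10  [C.off + S₁.sig + 1]
34. n7.fin = false  [S.lim == true]
35. n0.env = "zqkz"  [S₁.env ++ "z"]
36. n0.lim = true  [A.fin == false]
37. n0.sig = 23  [S₁.sig + 2]

23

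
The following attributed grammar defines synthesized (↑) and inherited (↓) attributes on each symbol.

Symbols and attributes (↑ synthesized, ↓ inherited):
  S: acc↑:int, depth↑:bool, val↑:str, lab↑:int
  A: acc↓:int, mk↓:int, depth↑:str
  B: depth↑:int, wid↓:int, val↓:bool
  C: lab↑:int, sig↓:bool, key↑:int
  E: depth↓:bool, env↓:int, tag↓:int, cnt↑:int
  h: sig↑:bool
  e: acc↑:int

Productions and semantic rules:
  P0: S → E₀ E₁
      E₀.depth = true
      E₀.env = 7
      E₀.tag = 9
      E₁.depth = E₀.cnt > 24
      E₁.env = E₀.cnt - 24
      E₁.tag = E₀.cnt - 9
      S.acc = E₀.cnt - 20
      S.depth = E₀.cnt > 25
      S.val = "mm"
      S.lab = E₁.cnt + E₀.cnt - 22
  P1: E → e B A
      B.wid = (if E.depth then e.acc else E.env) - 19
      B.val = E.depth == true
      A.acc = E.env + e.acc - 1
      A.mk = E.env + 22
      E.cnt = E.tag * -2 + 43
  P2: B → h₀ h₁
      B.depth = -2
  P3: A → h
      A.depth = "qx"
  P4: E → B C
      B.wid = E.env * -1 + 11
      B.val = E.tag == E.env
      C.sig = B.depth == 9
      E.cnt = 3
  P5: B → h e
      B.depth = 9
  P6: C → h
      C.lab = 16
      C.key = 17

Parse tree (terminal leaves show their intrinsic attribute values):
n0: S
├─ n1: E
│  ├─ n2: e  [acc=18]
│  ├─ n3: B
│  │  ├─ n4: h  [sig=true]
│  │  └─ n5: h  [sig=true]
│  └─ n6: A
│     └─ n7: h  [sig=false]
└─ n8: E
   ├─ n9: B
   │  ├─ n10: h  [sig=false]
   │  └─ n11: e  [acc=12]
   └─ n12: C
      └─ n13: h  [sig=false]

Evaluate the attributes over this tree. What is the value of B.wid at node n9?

10

1. n1.depth = true  [true]
2. n1.env = 7  [7]
3. n1.tag = 9  [9]
4. n2.acc = 18  [terminal]
5. n3.wid = -1  [(if E.depth then e.acc else E.env) - 19]
6. n3.val = true  [E.depth == true]
7. n4.sig = true  [terminal]
8. n5.sig = true  [terminal]
9. n3.depth = -2  [-2]
10. n6.acc = 24  [E.env + e.acc - 1]
11. n6.mk = 29  [E.env + 22]
12. n7.sig = false  [terminal]
13. n6.depth = "qx"  ["qx"]
14. n1.cnt = 25  [E.tag * -2 + 43]
15. n8.depth = true  [E₀.cnt > 24]
16. n8.env = 1  [E₀.cnt - 24]
17. n8.tag = 16  [E₀.cnt - 9]
18. n9.wid = 10  [E.env * -1 + 11]
19. n9.val = false  [E.tag == E.env]
20. n10.sig = false  [terminal]
21. n11.acc = 12  [terminal]
22. n9.depth = 9  [9]
23. n12.sig = true  [B.depth == 9]
24. n13.sig = false  [terminal]
25. n12.lab = 16  [16]
26. n12.key = 17  [17]
27. n8.cnt = 3  [3]
28. n0.acc = 5  [E₀.cnt - 20]
29. n0.depth = false  [E₀.cnt > 25]
30. n0.val = "mm"  ["mm"]
31. n0.lab = 6  [E₁.cnt + E₀.cnt - 22]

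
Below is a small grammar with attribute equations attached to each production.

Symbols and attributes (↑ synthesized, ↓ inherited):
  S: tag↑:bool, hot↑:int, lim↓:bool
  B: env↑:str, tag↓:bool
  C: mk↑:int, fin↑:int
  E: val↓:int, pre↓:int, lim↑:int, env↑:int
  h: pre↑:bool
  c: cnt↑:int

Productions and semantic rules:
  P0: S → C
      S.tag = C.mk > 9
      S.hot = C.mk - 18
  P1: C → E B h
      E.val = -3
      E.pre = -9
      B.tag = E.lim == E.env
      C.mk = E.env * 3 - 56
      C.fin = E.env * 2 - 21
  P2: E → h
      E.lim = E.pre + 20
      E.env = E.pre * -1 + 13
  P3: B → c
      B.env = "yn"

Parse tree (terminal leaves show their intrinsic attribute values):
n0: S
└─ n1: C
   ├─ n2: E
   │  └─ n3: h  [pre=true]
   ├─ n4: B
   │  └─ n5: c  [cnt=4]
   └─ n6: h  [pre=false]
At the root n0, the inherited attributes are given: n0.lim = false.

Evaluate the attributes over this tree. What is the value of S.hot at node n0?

1. n0.lim = false  [given at root]
2. n2.val = -3  [-3]
3. n2.pre = -9  [-9]
4. n3.pre = true  [terminal]
5. n2.lim = 11  [E.pre + 20]
6. n2.env = 22  [E.pre * -1 + 13]
7. n4.tag = false  [E.lim == E.env]
8. n5.cnt = 4  [terminal]
9. n4.env = "yn"  ["yn"]
10. n6.pre = false  [terminal]
11. n1.mk = 10  [E.env * 3 - 56]
12. n1.fin = 23  [E.env * 2 - 21]
13. n0.tag = true  [C.mk > 9]
14. n0.hot = -8  [C.mk - 18]

-8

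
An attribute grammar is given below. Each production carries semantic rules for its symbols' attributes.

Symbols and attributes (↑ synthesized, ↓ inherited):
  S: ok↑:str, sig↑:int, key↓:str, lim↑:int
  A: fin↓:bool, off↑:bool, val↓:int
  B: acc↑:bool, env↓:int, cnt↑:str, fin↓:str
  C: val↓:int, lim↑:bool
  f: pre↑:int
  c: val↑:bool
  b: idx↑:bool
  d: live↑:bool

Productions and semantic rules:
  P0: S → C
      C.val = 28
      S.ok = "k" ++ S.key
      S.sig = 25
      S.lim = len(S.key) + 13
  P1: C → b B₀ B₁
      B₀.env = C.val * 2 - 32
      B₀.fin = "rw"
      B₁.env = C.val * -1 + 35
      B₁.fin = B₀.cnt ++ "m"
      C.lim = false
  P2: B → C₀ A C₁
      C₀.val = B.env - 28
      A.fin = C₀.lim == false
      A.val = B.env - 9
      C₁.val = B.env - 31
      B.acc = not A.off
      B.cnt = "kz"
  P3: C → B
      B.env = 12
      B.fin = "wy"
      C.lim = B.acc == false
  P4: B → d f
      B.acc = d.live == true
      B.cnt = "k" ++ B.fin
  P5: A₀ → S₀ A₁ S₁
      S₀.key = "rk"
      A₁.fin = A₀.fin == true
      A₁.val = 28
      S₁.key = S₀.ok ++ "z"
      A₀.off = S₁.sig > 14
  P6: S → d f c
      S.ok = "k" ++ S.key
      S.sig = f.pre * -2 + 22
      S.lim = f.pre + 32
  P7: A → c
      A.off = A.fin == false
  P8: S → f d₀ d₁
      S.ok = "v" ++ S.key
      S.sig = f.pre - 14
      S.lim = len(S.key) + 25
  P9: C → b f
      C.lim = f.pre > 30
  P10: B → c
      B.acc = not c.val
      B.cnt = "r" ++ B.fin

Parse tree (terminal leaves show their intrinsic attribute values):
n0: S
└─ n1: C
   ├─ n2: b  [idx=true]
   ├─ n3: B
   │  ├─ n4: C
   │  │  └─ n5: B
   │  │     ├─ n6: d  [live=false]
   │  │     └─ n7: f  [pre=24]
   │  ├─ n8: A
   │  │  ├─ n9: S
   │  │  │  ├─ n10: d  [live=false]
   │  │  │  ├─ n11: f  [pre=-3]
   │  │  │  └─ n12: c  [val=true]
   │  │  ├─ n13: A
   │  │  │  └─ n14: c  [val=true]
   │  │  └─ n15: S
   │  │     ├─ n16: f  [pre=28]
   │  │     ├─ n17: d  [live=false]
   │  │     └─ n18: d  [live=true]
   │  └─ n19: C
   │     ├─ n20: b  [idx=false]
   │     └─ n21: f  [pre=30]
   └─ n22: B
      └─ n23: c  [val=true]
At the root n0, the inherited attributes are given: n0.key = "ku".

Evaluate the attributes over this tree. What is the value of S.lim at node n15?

1. n0.key = "ku"  [given at root]
2. n1.val = 28  [28]
3. n2.idx = true  [terminal]
4. n3.env = 24  [C.val * 2 - 32]
5. n3.fin = "rw"  ["rw"]
6. n4.val = -4  [B.env - 28]
7. n5.env = 12  [12]
8. n5.fin = "wy"  ["wy"]
9. n6.live = false  [terminal]
10. n7.pre = 24  [terminal]
11. n5.acc = false  [d.live == true]
12. n5.cnt = "kwy"  ["k" ++ B.fin]
13. n4.lim = true  [B.acc == false]
14. n8.fin = false  [C₀.lim == false]
15. n8.val = 15  [B.env - 9]
16. n9.key = "rk"  ["rk"]
17. n10.live = false  [terminal]
18. n11.pre = -3  [terminal]
19. n12.val = true  [terminal]
20. n9.ok = "krk"  ["k" ++ S.key]
21. n9.sig = 28  [f.pre * -2 + 22]
22. n9.lim = 29  [f.pre + 32]
23. n13.fin = false  [A₀.fin == true]
24. n13.val = 28  [28]
25. n14.val = true  [terminal]
26. n13.off = true  [A.fin == false]
27. n15.key = "krkz"  [S₀.ok ++ "z"]
28. n16.pre = 28  [terminal]
29. n17.live = false  [terminal]
30. n18.live = true  [terminal]
31. n15.ok = "vkrkz"  ["v" ++ S.key]
32. n15.sig = 14  [f.pre - 14]
33. n15.lim = 29  [len(S.key) + 25]
34. n8.off = false  [S₁.sig > 14]
35. n19.val = -7  [B.env - 31]
36. n20.idx = false  [terminal]
37. n21.pre = 30  [terminal]
38. n19.lim = false  [f.pre > 30]
39. n3.acc = true  [not A.off]
40. n3.cnt = "kz"  ["kz"]
41. n22.env = 7  [C.val * -1 + 35]
42. n22.fin = "kzm"  [B₀.cnt ++ "m"]
43. n23.val = true  [terminal]
44. n22.acc = false  [not c.val]
45. n22.cnt = "rkzm"  ["r" ++ B.fin]
46. n1.lim = false  [false]
47. n0.ok = "kku"  ["k" ++ S.key]
48. n0.sig = 25  [25]
49. n0.lim = 15  [len(S.key) + 13]

29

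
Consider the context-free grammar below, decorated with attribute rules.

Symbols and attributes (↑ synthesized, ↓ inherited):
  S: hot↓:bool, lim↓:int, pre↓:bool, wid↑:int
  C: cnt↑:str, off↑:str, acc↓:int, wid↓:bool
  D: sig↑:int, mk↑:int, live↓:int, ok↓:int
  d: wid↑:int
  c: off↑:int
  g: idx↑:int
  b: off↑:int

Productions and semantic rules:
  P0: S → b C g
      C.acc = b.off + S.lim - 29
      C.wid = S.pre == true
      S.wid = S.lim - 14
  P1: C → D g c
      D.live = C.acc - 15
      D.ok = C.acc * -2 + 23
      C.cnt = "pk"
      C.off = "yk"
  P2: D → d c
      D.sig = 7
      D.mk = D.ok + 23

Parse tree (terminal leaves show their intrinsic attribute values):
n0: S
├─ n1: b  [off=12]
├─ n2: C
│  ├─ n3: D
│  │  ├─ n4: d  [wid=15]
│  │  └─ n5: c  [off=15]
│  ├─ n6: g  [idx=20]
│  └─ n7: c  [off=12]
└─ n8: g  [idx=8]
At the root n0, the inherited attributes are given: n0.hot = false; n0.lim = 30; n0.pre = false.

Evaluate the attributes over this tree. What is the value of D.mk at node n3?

1. n0.hot = false  [given at root]
2. n0.lim = 30  [given at root]
3. n0.pre = false  [given at root]
4. n1.off = 12  [terminal]
5. n2.acc = 13  [b.off + S.lim - 29]
6. n2.wid = false  [S.pre == true]
7. n3.live = -2  [C.acc - 15]
8. n3.ok = -3  [C.acc * -2 + 23]
9. n4.wid = 15  [terminal]
10. n5.off = 15  [terminal]
11. n3.sig = 7  [7]
12. n3.mk = 20  [D.ok + 23]
13. n6.idx = 20  [terminal]
14. n7.off = 12  [terminal]
15. n2.cnt = "pk"  ["pk"]
16. n2.off = "yk"  ["yk"]
17. n8.idx = 8  [terminal]
18. n0.wid = 16  [S.lim - 14]

20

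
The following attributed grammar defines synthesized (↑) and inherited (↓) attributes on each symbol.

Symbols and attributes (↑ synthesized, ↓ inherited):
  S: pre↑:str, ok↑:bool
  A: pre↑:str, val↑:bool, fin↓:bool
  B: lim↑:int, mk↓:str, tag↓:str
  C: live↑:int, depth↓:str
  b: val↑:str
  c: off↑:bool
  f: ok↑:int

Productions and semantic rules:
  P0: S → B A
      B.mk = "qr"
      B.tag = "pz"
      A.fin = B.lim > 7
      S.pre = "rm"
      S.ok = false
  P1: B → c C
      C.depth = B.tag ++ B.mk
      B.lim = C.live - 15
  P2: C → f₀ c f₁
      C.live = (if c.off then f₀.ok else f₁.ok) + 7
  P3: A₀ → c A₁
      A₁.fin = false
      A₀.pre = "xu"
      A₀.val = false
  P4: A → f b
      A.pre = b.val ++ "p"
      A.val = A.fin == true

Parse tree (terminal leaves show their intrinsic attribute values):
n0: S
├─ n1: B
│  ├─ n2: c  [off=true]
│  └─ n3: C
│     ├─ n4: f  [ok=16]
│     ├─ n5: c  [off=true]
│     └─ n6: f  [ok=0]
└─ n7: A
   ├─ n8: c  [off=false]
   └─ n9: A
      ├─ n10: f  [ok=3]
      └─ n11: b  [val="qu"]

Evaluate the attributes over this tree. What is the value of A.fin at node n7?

true

1. n1.mk = "qr"  ["qr"]
2. n1.tag = "pz"  ["pz"]
3. n2.off = true  [terminal]
4. n3.depth = "pzqr"  [B.tag ++ B.mk]
5. n4.ok = 16  [terminal]
6. n5.off = true  [terminal]
7. n6.ok = 0  [terminal]
8. n3.live = 23  [(if c.off then f₀.ok else f₁.ok) + 7]
9. n1.lim = 8  [C.live - 15]
10. n7.fin = true  [B.lim > 7]
11. n8.off = false  [terminal]
12. n9.fin = false  [false]
13. n10.ok = 3  [terminal]
14. n11.val = "qu"  [terminal]
15. n9.pre = "qup"  [b.val ++ "p"]
16. n9.val = false  [A.fin == true]
17. n7.pre = "xu"  ["xu"]
18. n7.val = false  [false]
19. n0.pre = "rm"  ["rm"]
20. n0.ok = false  [false]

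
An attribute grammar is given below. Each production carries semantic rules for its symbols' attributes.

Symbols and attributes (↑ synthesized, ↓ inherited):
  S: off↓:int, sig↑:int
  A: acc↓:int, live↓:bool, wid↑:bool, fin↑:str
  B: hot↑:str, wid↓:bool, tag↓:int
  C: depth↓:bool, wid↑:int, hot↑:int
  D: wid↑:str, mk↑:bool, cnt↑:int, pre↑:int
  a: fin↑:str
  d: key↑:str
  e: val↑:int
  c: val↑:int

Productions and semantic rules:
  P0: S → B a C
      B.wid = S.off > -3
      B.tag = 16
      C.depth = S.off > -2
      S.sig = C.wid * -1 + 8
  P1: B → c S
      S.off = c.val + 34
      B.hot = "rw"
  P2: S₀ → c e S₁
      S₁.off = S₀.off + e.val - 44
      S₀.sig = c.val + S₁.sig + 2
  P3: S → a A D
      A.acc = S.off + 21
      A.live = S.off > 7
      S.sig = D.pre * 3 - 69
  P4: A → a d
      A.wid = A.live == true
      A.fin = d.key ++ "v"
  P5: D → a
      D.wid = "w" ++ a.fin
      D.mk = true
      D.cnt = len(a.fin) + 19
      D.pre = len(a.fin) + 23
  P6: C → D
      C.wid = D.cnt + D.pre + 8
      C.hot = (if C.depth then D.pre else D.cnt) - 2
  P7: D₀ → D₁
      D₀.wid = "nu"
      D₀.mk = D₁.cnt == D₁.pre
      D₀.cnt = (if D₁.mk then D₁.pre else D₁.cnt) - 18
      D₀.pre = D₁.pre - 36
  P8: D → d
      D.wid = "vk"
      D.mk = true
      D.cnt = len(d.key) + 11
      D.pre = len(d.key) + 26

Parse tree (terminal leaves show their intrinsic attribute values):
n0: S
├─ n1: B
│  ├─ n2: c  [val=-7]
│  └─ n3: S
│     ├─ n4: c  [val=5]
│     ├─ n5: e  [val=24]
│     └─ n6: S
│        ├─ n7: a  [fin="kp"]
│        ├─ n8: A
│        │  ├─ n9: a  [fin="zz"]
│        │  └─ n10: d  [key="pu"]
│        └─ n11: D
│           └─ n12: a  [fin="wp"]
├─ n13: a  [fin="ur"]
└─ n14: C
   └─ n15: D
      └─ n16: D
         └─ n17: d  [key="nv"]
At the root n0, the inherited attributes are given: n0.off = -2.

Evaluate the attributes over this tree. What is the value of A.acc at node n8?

28

1. n0.off = -2  [given at root]
2. n1.wid = true  [S.off > -3]
3. n1.tag = 16  [16]
4. n2.val = -7  [terminal]
5. n3.off = 27  [c.val + 34]
6. n4.val = 5  [terminal]
7. n5.val = 24  [terminal]
8. n6.off = 7  [S₀.off + e.val - 44]
9. n7.fin = "kp"  [terminal]
10. n8.acc = 28  [S.off + 21]
11. n8.live = false  [S.off > 7]
12. n9.fin = "zz"  [terminal]
13. n10.key = "pu"  [terminal]
14. n8.wid = false  [A.live == true]
15. n8.fin = "puv"  [d.key ++ "v"]
16. n12.fin = "wp"  [terminal]
17. n11.wid = "wwp"  ["w" ++ a.fin]
18. n11.mk = true  [true]
19. n11.cnt = 21  [len(a.fin) + 19]
20. n11.pre = 25  [len(a.fin) + 23]
21. n6.sig = 6  [D.pre * 3 - 69]
22. n3.sig = 13  [c.val + S₁.sig + 2]
23. n1.hot = "rw"  ["rw"]
24. n13.fin = "ur"  [terminal]
25. n14.depth = false  [S.off > -2]
26. n17.key = "nv"  [terminal]
27. n16.wid = "vk"  ["vk"]
28. n16.mk = true  [true]
29. n16.cnt = 13  [len(d.key) + 11]
30. n16.pre = 28  [len(d.key) + 26]
31. n15.wid = "nu"  ["nu"]
32. n15.mk = false  [D₁.cnt == D₁.pre]
33. n15.cnt = 10  [(if D₁.mk then D₁.pre else D₁.cnt) - 18]
34. n15.pre = -8  [D₁.pre - 36]
35. n14.wid = 10  [D.cnt + D.pre + 8]
36. n14.hot = 8  [(if C.depth then D.pre else D.cnt) - 2]
37. n0.sig = -2  [C.wid * -1 + 8]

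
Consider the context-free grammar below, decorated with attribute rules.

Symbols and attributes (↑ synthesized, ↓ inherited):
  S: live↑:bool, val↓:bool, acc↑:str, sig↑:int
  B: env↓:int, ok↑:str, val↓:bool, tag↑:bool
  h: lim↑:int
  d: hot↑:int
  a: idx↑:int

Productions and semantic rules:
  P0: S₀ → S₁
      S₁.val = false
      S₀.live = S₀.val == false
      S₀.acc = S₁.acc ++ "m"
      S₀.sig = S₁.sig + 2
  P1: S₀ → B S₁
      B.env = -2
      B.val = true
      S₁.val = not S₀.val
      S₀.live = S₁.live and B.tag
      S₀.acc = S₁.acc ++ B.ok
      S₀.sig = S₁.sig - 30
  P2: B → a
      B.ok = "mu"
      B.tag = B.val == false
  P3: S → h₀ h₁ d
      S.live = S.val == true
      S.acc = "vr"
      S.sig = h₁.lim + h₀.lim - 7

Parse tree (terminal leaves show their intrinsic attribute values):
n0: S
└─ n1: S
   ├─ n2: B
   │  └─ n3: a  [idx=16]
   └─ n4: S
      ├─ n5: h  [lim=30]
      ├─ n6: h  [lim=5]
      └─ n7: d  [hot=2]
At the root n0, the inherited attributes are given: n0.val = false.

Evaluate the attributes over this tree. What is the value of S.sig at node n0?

0

1. n0.val = false  [given at root]
2. n1.val = false  [false]
3. n2.env = -2  [-2]
4. n2.val = true  [true]
5. n3.idx = 16  [terminal]
6. n2.ok = "mu"  ["mu"]
7. n2.tag = false  [B.val == false]
8. n4.val = true  [not S₀.val]
9. n5.lim = 30  [terminal]
10. n6.lim = 5  [terminal]
11. n7.hot = 2  [terminal]
12. n4.live = true  [S.val == true]
13. n4.acc = "vr"  ["vr"]
14. n4.sig = 28  [h₁.lim + h₀.lim - 7]
15. n1.live = false  [S₁.live and B.tag]
16. n1.acc = "vrmu"  [S₁.acc ++ B.ok]
17. n1.sig = -2  [S₁.sig - 30]
18. n0.live = true  [S₀.val == false]
19. n0.acc = "vrmum"  [S₁.acc ++ "m"]
20. n0.sig = 0  [S₁.sig + 2]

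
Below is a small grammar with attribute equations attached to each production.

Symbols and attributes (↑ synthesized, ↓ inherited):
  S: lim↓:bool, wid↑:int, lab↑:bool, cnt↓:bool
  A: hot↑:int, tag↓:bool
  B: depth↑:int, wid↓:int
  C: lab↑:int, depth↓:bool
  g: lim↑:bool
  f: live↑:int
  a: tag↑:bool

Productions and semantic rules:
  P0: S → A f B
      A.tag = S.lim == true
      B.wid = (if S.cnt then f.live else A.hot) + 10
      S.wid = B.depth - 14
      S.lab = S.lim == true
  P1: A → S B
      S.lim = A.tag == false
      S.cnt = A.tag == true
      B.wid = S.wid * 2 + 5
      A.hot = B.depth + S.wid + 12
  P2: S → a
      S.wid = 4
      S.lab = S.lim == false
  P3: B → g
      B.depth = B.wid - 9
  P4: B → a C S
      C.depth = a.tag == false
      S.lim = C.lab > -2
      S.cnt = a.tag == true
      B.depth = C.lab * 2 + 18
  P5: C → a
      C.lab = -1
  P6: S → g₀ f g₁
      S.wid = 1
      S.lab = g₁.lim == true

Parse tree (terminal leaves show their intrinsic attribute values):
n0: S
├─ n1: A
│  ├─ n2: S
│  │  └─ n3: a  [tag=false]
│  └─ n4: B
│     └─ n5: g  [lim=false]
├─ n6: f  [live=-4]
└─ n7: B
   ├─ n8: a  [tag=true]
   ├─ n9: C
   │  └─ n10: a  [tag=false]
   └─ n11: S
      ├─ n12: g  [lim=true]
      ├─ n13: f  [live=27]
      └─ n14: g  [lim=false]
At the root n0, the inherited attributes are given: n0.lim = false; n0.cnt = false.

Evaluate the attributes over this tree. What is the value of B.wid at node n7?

1. n0.lim = false  [given at root]
2. n0.cnt = false  [given at root]
3. n1.tag = false  [S.lim == true]
4. n2.lim = true  [A.tag == false]
5. n2.cnt = false  [A.tag == true]
6. n3.tag = false  [terminal]
7. n2.wid = 4  [4]
8. n2.lab = false  [S.lim == false]
9. n4.wid = 13  [S.wid * 2 + 5]
10. n5.lim = false  [terminal]
11. n4.depth = 4  [B.wid - 9]
12. n1.hot = 20  [B.depth + S.wid + 12]
13. n6.live = -4  [terminal]
14. n7.wid = 30  [(if S.cnt then f.live else A.hot) + 10]
15. n8.tag = true  [terminal]
16. n9.depth = false  [a.tag == false]
17. n10.tag = false  [terminal]
18. n9.lab = -1  [-1]
19. n11.lim = true  [C.lab > -2]
20. n11.cnt = true  [a.tag == true]
21. n12.lim = true  [terminal]
22. n13.live = 27  [terminal]
23. n14.lim = false  [terminal]
24. n11.wid = 1  [1]
25. n11.lab = false  [g₁.lim == true]
26. n7.depth = 16  [C.lab * 2 + 18]
27. n0.wid = 2  [B.depth - 14]
28. n0.lab = false  [S.lim == true]

30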